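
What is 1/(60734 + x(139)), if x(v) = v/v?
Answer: 1/60735 ≈ 1.6465e-5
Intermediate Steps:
x(v) = 1
1/(60734 + x(139)) = 1/(60734 + 1) = 1/60735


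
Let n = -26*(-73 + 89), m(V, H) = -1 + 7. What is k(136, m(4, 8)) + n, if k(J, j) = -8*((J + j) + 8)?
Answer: -1616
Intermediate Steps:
m(V, H) = 6
k(J, j) = -64 - 8*J - 8*j (k(J, j) = -8*(8 + J + j) = -64 - 8*J - 8*j)
n = -416 (n = -26*16 = -416)
k(136, m(4, 8)) + n = (-64 - 8*136 - 8*6) - 416 = (-64 - 1088 - 48) - 416 = -1200 - 416 = -1616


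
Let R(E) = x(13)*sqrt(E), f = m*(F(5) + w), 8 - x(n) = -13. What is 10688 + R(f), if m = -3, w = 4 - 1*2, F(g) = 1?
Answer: 10688 + 63*I ≈ 10688.0 + 63.0*I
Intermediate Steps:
x(n) = 21 (x(n) = 8 - 1*(-13) = 8 + 13 = 21)
w = 2 (w = 4 - 2 = 2)
f = -9 (f = -3*(1 + 2) = -3*3 = -9)
R(E) = 21*sqrt(E)
10688 + R(f) = 10688 + 21*sqrt(-9) = 10688 + 21*(3*I) = 10688 + 63*I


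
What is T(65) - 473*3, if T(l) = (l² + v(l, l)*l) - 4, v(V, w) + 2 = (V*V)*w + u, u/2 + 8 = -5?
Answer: 17851607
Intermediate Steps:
u = -26 (u = -16 + 2*(-5) = -16 - 10 = -26)
v(V, w) = -28 + w*V² (v(V, w) = -2 + ((V*V)*w - 26) = -2 + (V²*w - 26) = -2 + (w*V² - 26) = -2 + (-26 + w*V²) = -28 + w*V²)
T(l) = -4 + l² + l*(-28 + l³) (T(l) = (l² + (-28 + l*l²)*l) - 4 = (l² + (-28 + l³)*l) - 4 = (l² + l*(-28 + l³)) - 4 = -4 + l² + l*(-28 + l³))
T(65) - 473*3 = (-4 + 65² + 65*(-28 + 65³)) - 473*3 = (-4 + 4225 + 65*(-28 + 274625)) - 1*1419 = (-4 + 4225 + 65*274597) - 1419 = (-4 + 4225 + 17848805) - 1419 = 17853026 - 1419 = 17851607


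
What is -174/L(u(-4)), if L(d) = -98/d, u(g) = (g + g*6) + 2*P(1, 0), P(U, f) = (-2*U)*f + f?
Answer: -348/7 ≈ -49.714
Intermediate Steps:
P(U, f) = f - 2*U*f (P(U, f) = -2*U*f + f = f - 2*U*f)
u(g) = 7*g (u(g) = (g + g*6) + 2*(0*(1 - 2*1)) = (g + 6*g) + 2*(0*(1 - 2)) = 7*g + 2*(0*(-1)) = 7*g + 2*0 = 7*g + 0 = 7*g)
-174/L(u(-4)) = -174/((-98/(7*(-4)))) = -174/((-98/(-28))) = -174/((-98*(-1/28))) = -174/7/2 = -174*2/7 = -348/7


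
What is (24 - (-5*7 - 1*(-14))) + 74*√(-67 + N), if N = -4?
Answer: 45 + 74*I*√71 ≈ 45.0 + 623.54*I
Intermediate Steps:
(24 - (-5*7 - 1*(-14))) + 74*√(-67 + N) = (24 - (-5*7 - 1*(-14))) + 74*√(-67 - 4) = (24 - (-35 + 14)) + 74*√(-71) = (24 - 1*(-21)) + 74*(I*√71) = (24 + 21) + 74*I*√71 = 45 + 74*I*√71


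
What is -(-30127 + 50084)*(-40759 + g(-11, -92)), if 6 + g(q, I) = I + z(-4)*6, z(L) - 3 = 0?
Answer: 815023923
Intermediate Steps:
z(L) = 3 (z(L) = 3 + 0 = 3)
g(q, I) = 12 + I (g(q, I) = -6 + (I + 3*6) = -6 + (I + 18) = -6 + (18 + I) = 12 + I)
-(-30127 + 50084)*(-40759 + g(-11, -92)) = -(-30127 + 50084)*(-40759 + (12 - 92)) = -19957*(-40759 - 80) = -19957*(-40839) = -1*(-815023923) = 815023923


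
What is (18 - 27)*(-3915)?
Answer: 35235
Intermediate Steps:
(18 - 27)*(-3915) = -9*(-3915) = 35235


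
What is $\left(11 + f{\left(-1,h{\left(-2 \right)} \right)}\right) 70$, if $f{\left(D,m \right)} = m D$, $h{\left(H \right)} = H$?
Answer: $910$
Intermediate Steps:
$f{\left(D,m \right)} = D m$
$\left(11 + f{\left(-1,h{\left(-2 \right)} \right)}\right) 70 = \left(11 - -2\right) 70 = \left(11 + 2\right) 70 = 13 \cdot 70 = 910$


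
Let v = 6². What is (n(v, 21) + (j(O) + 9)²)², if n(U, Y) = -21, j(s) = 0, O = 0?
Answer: 3600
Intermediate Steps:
v = 36
(n(v, 21) + (j(O) + 9)²)² = (-21 + (0 + 9)²)² = (-21 + 9²)² = (-21 + 81)² = 60² = 3600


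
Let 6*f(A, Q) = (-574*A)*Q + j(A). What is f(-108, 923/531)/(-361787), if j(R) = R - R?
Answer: -1059604/21345433 ≈ -0.049641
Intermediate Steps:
j(R) = 0
f(A, Q) = -287*A*Q/3 (f(A, Q) = ((-574*A)*Q + 0)/6 = (-574*A*Q + 0)/6 = (-574*A*Q)/6 = -287*A*Q/3)
f(-108, 923/531)/(-361787) = -287/3*(-108)*923/531/(-361787) = -287/3*(-108)*923*(1/531)*(-1/361787) = -287/3*(-108)*923/531*(-1/361787) = (1059604/59)*(-1/361787) = -1059604/21345433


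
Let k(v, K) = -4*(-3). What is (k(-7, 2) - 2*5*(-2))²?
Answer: 1024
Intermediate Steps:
k(v, K) = 12
(k(-7, 2) - 2*5*(-2))² = (12 - 2*5*(-2))² = (12 - 10*(-2))² = (12 + 20)² = 32² = 1024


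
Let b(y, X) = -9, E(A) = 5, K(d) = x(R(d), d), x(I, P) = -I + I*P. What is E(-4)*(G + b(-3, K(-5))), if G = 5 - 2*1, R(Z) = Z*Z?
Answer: -30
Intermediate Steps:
R(Z) = Z**2
K(d) = d**2*(-1 + d)
G = 3 (G = 5 - 2 = 3)
E(-4)*(G + b(-3, K(-5))) = 5*(3 - 9) = 5*(-6) = -30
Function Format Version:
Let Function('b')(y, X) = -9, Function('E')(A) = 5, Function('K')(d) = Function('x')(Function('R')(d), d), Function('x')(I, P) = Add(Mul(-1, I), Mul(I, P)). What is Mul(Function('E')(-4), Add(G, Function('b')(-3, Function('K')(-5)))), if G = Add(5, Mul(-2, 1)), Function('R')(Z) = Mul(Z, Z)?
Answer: -30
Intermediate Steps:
Function('R')(Z) = Pow(Z, 2)
Function('K')(d) = Mul(Pow(d, 2), Add(-1, d))
G = 3 (G = Add(5, -2) = 3)
Mul(Function('E')(-4), Add(G, Function('b')(-3, Function('K')(-5)))) = Mul(5, Add(3, -9)) = Mul(5, -6) = -30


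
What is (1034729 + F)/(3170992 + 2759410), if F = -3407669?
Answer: -1186470/2965201 ≈ -0.40013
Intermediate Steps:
(1034729 + F)/(3170992 + 2759410) = (1034729 - 3407669)/(3170992 + 2759410) = -2372940/5930402 = -2372940*1/5930402 = -1186470/2965201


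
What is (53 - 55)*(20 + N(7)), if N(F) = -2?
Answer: -36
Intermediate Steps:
(53 - 55)*(20 + N(7)) = (53 - 55)*(20 - 2) = -2*18 = -36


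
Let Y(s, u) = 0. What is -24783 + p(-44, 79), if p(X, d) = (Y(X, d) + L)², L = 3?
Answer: -24774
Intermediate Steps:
p(X, d) = 9 (p(X, d) = (0 + 3)² = 3² = 9)
-24783 + p(-44, 79) = -24783 + 9 = -24774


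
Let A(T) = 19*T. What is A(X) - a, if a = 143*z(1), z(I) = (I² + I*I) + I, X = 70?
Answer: 901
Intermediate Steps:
z(I) = I + 2*I² (z(I) = (I² + I²) + I = 2*I² + I = I + 2*I²)
a = 429 (a = 143*(1*(1 + 2*1)) = 143*(1*(1 + 2)) = 143*(1*3) = 143*3 = 429)
A(X) - a = 19*70 - 1*429 = 1330 - 429 = 901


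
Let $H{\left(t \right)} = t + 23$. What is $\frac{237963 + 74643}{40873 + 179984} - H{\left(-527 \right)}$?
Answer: $\frac{5315454}{10517} \approx 505.42$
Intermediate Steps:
$H{\left(t \right)} = 23 + t$
$\frac{237963 + 74643}{40873 + 179984} - H{\left(-527 \right)} = \frac{237963 + 74643}{40873 + 179984} - \left(23 - 527\right) = \frac{312606}{220857} - -504 = 312606 \cdot \frac{1}{220857} + 504 = \frac{14886}{10517} + 504 = \frac{5315454}{10517}$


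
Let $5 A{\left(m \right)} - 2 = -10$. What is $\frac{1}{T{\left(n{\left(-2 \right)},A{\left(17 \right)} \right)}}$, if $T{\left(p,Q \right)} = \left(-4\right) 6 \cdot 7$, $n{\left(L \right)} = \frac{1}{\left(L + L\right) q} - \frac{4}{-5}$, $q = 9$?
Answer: $- \frac{1}{168} \approx -0.0059524$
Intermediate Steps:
$A{\left(m \right)} = - \frac{8}{5}$ ($A{\left(m \right)} = \frac{2}{5} + \frac{1}{5} \left(-10\right) = \frac{2}{5} - 2 = - \frac{8}{5}$)
$n{\left(L \right)} = \frac{4}{5} + \frac{1}{18 L}$ ($n{\left(L \right)} = \frac{1}{\left(L + L\right) 9} - \frac{4}{-5} = \frac{1}{2 L} \frac{1}{9} - - \frac{4}{5} = \frac{1}{2 L} \frac{1}{9} + \frac{4}{5} = \frac{1}{18 L} + \frac{4}{5} = \frac{4}{5} + \frac{1}{18 L}$)
$T{\left(p,Q \right)} = -168$ ($T{\left(p,Q \right)} = \left(-24\right) 7 = -168$)
$\frac{1}{T{\left(n{\left(-2 \right)},A{\left(17 \right)} \right)}} = \frac{1}{-168} = - \frac{1}{168}$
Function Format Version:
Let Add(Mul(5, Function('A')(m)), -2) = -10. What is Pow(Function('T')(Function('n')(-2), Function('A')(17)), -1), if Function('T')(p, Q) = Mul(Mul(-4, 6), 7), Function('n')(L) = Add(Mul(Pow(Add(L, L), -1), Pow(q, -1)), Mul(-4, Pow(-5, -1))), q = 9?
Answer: Rational(-1, 168) ≈ -0.0059524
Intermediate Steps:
Function('A')(m) = Rational(-8, 5) (Function('A')(m) = Add(Rational(2, 5), Mul(Rational(1, 5), -10)) = Add(Rational(2, 5), -2) = Rational(-8, 5))
Function('n')(L) = Add(Rational(4, 5), Mul(Rational(1, 18), Pow(L, -1))) (Function('n')(L) = Add(Mul(Pow(Add(L, L), -1), Pow(9, -1)), Mul(-4, Pow(-5, -1))) = Add(Mul(Pow(Mul(2, L), -1), Rational(1, 9)), Mul(-4, Rational(-1, 5))) = Add(Mul(Mul(Rational(1, 2), Pow(L, -1)), Rational(1, 9)), Rational(4, 5)) = Add(Mul(Rational(1, 18), Pow(L, -1)), Rational(4, 5)) = Add(Rational(4, 5), Mul(Rational(1, 18), Pow(L, -1))))
Function('T')(p, Q) = -168 (Function('T')(p, Q) = Mul(-24, 7) = -168)
Pow(Function('T')(Function('n')(-2), Function('A')(17)), -1) = Pow(-168, -1) = Rational(-1, 168)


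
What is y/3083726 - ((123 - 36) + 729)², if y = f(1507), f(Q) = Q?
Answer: -2053317457949/3083726 ≈ -6.6586e+5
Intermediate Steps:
y = 1507
y/3083726 - ((123 - 36) + 729)² = 1507/3083726 - ((123 - 36) + 729)² = 1507*(1/3083726) - (87 + 729)² = 1507/3083726 - 1*816² = 1507/3083726 - 1*665856 = 1507/3083726 - 665856 = -2053317457949/3083726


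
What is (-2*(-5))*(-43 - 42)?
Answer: -850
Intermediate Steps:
(-2*(-5))*(-43 - 42) = 10*(-85) = -850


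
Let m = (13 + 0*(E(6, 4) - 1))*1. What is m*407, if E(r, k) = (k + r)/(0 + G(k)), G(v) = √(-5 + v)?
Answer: 5291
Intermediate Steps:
E(r, k) = (k + r)/√(-5 + k) (E(r, k) = (k + r)/(0 + √(-5 + k)) = (k + r)/(√(-5 + k)) = (k + r)/√(-5 + k))
m = 13 (m = (13 + 0*((4 + 6)/√(-5 + 4) - 1))*1 = (13 + 0*(10/√(-1) - 1))*1 = (13 + 0*(-I*10 - 1))*1 = (13 + 0*(-10*I - 1))*1 = (13 + 0*(-1 - 10*I))*1 = (13 + 0)*1 = 13*1 = 13)
m*407 = 13*407 = 5291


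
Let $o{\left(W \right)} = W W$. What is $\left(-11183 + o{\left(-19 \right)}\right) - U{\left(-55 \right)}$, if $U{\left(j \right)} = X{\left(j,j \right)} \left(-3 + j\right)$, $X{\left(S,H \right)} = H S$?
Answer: $164628$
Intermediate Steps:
$o{\left(W \right)} = W^{2}$
$U{\left(j \right)} = j^{2} \left(-3 + j\right)$ ($U{\left(j \right)} = j j \left(-3 + j\right) = j^{2} \left(-3 + j\right)$)
$\left(-11183 + o{\left(-19 \right)}\right) - U{\left(-55 \right)} = \left(-11183 + \left(-19\right)^{2}\right) - \left(-55\right)^{2} \left(-3 - 55\right) = \left(-11183 + 361\right) - 3025 \left(-58\right) = -10822 - -175450 = -10822 + 175450 = 164628$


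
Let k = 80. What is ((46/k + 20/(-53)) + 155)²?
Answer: 108253502361/4494400 ≈ 24086.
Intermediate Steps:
((46/k + 20/(-53)) + 155)² = ((46/80 + 20/(-53)) + 155)² = ((46*(1/80) + 20*(-1/53)) + 155)² = ((23/40 - 20/53) + 155)² = (419/2120 + 155)² = (329019/2120)² = 108253502361/4494400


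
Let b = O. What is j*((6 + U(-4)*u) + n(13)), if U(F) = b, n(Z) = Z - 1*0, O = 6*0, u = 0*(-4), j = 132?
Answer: 2508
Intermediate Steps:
u = 0
O = 0
n(Z) = Z (n(Z) = Z + 0 = Z)
b = 0
U(F) = 0
j*((6 + U(-4)*u) + n(13)) = 132*((6 + 0*0) + 13) = 132*((6 + 0) + 13) = 132*(6 + 13) = 132*19 = 2508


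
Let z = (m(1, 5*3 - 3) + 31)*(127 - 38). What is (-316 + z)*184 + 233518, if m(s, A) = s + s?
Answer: 715782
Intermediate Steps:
m(s, A) = 2*s
z = 2937 (z = (2*1 + 31)*(127 - 38) = (2 + 31)*89 = 33*89 = 2937)
(-316 + z)*184 + 233518 = (-316 + 2937)*184 + 233518 = 2621*184 + 233518 = 482264 + 233518 = 715782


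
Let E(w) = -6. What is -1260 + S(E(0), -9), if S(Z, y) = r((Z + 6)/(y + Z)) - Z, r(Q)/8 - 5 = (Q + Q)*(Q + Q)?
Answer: -1214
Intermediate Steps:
r(Q) = 40 + 32*Q² (r(Q) = 40 + 8*((Q + Q)*(Q + Q)) = 40 + 8*((2*Q)*(2*Q)) = 40 + 8*(4*Q²) = 40 + 32*Q²)
S(Z, y) = 40 - Z + 32*(6 + Z)²/(Z + y)² (S(Z, y) = (40 + 32*((Z + 6)/(y + Z))²) - Z = (40 + 32*((6 + Z)/(Z + y))²) - Z = (40 + 32*((6 + Z)²/(Z + y)²)) - Z = (40 + 32*(6 + Z)²/(Z + y)²) - Z = 40 - Z + 32*(6 + Z)²/(Z + y)²)
-1260 + S(E(0), -9) = -1260 + (40 - 1*(-6) + 32*(6 - 6)²/(-6 - 9)²) = -1260 + (40 + 6 + 32*0²/(-15)²) = -1260 + (40 + 6 + 32*0*(1/225)) = -1260 + (40 + 6 + 0) = -1260 + 46 = -1214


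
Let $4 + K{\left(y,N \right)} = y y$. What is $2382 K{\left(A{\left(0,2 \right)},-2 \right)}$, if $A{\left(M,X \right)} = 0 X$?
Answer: $-9528$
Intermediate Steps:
$A{\left(M,X \right)} = 0$
$K{\left(y,N \right)} = -4 + y^{2}$ ($K{\left(y,N \right)} = -4 + y y = -4 + y^{2}$)
$2382 K{\left(A{\left(0,2 \right)},-2 \right)} = 2382 \left(-4 + 0^{2}\right) = 2382 \left(-4 + 0\right) = 2382 \left(-4\right) = -9528$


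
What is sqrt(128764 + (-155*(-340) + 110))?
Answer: sqrt(181574) ≈ 426.12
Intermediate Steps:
sqrt(128764 + (-155*(-340) + 110)) = sqrt(128764 + (52700 + 110)) = sqrt(128764 + 52810) = sqrt(181574)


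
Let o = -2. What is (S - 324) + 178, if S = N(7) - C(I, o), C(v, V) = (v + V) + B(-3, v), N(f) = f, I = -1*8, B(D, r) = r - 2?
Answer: -119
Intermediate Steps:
B(D, r) = -2 + r
I = -8
C(v, V) = -2 + V + 2*v (C(v, V) = (v + V) + (-2 + v) = (V + v) + (-2 + v) = -2 + V + 2*v)
S = 27 (S = 7 - (-2 - 2 + 2*(-8)) = 7 - (-2 - 2 - 16) = 7 - 1*(-20) = 7 + 20 = 27)
(S - 324) + 178 = (27 - 324) + 178 = -297 + 178 = -119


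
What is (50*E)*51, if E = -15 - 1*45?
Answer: -153000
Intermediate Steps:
E = -60 (E = -15 - 45 = -60)
(50*E)*51 = (50*(-60))*51 = -3000*51 = -153000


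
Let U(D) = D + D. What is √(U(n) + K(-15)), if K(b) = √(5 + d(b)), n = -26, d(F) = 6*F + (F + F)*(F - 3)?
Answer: √(-52 + √455) ≈ 5.538*I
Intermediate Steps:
d(F) = 6*F + 2*F*(-3 + F) (d(F) = 6*F + (2*F)*(-3 + F) = 6*F + 2*F*(-3 + F))
K(b) = √(5 + 2*b²)
U(D) = 2*D
√(U(n) + K(-15)) = √(2*(-26) + √(5 + 2*(-15)²)) = √(-52 + √(5 + 2*225)) = √(-52 + √(5 + 450)) = √(-52 + √455)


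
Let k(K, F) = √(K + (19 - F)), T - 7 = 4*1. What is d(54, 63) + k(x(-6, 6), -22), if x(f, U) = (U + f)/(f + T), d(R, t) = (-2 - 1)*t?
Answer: -189 + √41 ≈ -182.60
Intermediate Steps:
d(R, t) = -3*t
T = 11 (T = 7 + 4*1 = 7 + 4 = 11)
x(f, U) = (U + f)/(11 + f) (x(f, U) = (U + f)/(f + 11) = (U + f)/(11 + f))
k(K, F) = √(19 + K - F)
d(54, 63) + k(x(-6, 6), -22) = -3*63 + √(19 + (6 - 6)/(11 - 6) - 1*(-22)) = -189 + √(19 + 0/5 + 22) = -189 + √(19 + (⅕)*0 + 22) = -189 + √(19 + 0 + 22) = -189 + √41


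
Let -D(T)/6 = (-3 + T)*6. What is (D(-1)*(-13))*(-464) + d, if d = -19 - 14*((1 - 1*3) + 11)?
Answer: 868463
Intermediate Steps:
D(T) = 108 - 36*T (D(T) = -6*(-3 + T)*6 = -6*(-18 + 6*T) = 108 - 36*T)
d = -145 (d = -19 - 14*((1 - 3) + 11) = -19 - 14*(-2 + 11) = -19 - 14*9 = -19 - 126 = -145)
(D(-1)*(-13))*(-464) + d = ((108 - 36*(-1))*(-13))*(-464) - 145 = ((108 + 36)*(-13))*(-464) - 145 = (144*(-13))*(-464) - 145 = -1872*(-464) - 145 = 868608 - 145 = 868463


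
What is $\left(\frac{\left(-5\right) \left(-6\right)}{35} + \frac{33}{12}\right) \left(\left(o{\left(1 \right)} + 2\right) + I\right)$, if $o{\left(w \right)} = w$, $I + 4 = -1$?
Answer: $- \frac{101}{14} \approx -7.2143$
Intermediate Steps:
$I = -5$ ($I = -4 - 1 = -5$)
$\left(\frac{\left(-5\right) \left(-6\right)}{35} + \frac{33}{12}\right) \left(\left(o{\left(1 \right)} + 2\right) + I\right) = \left(\frac{\left(-5\right) \left(-6\right)}{35} + \frac{33}{12}\right) \left(\left(1 + 2\right) - 5\right) = \left(30 \cdot \frac{1}{35} + 33 \cdot \frac{1}{12}\right) \left(3 - 5\right) = \left(\frac{6}{7} + \frac{11}{4}\right) \left(-2\right) = \frac{101}{28} \left(-2\right) = - \frac{101}{14}$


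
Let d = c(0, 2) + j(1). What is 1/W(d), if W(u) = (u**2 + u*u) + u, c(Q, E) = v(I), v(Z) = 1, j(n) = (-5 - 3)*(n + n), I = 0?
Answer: 1/435 ≈ 0.0022989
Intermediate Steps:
j(n) = -16*n
c(Q, E) = 1
d = -15 (d = 1 - 16*1 = 1 - 16 = -15)
W(u) = u + 2*u**2 (W(u) = (u**2 + u**2) + u = 2*u**2 + u = u + 2*u**2)
1/W(d) = 1/(-15*(1 + 2*(-15))) = 1/(-15*(1 - 30)) = 1/(-15*(-29)) = 1/435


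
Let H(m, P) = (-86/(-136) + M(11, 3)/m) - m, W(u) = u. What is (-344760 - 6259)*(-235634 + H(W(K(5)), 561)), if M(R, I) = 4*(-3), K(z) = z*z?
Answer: 140625246171779/1700 ≈ 8.2721e+10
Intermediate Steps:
K(z) = z²
M(R, I) = -12
H(m, P) = 43/68 - m - 12/m (H(m, P) = (-86/(-136) - 12/m) - m = (-86*(-1/136) - 12/m) - m = (43/68 - 12/m) - m = 43/68 - m - 12/m)
(-344760 - 6259)*(-235634 + H(W(K(5)), 561)) = (-344760 - 6259)*(-235634 + (43/68 - 1*5² - 12/(5²))) = -351019*(-235634 + (43/68 - 1*25 - 12/25)) = -351019*(-235634 + (43/68 - 25 - 12*1/25)) = -351019*(-235634 + (43/68 - 25 - 12/25)) = -351019*(-235634 - 42241/1700) = -351019*(-400620041/1700) = 140625246171779/1700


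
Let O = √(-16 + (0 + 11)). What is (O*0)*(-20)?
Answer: 0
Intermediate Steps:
O = I*√5 (O = √(-16 + 11) = √(-5) = I*√5 ≈ 2.2361*I)
(O*0)*(-20) = ((I*√5)*0)*(-20) = 0*(-20) = 0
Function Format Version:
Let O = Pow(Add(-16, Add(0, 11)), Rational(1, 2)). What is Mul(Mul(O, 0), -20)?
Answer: 0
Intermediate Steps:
O = Mul(I, Pow(5, Rational(1, 2))) (O = Pow(Add(-16, 11), Rational(1, 2)) = Pow(-5, Rational(1, 2)) = Mul(I, Pow(5, Rational(1, 2))) ≈ Mul(2.2361, I))
Mul(Mul(O, 0), -20) = Mul(Mul(Mul(I, Pow(5, Rational(1, 2))), 0), -20) = Mul(0, -20) = 0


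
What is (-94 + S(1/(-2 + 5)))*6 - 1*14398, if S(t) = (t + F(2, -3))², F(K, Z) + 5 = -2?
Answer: -44086/3 ≈ -14695.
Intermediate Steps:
F(K, Z) = -7 (F(K, Z) = -5 - 2 = -7)
S(t) = (-7 + t)² (S(t) = (t - 7)² = (-7 + t)²)
(-94 + S(1/(-2 + 5)))*6 - 1*14398 = (-94 + (-7 + 1/(-2 + 5))²)*6 - 1*14398 = (-94 + (-7 + 1/3)²)*6 - 14398 = (-94 + (-7 + ⅓)²)*6 - 14398 = (-94 + (-20/3)²)*6 - 14398 = (-94 + 400/9)*6 - 14398 = -446/9*6 - 14398 = -892/3 - 14398 = -44086/3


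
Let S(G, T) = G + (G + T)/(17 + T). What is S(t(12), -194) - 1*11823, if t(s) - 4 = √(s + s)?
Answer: -2091773/177 + 352*√6/177 ≈ -11813.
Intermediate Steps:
t(s) = 4 + √2*√s (t(s) = 4 + √(s + s) = 4 + √(2*s) = 4 + √2*√s)
S(G, T) = G + (G + T)/(17 + T)
S(t(12), -194) - 1*11823 = (-194 + 18*(4 + √2*√12) + (4 + √2*√12)*(-194))/(17 - 194) - 1*11823 = (-194 + 18*(4 + √2*(2*√3)) + (4 + √2*(2*√3))*(-194))/(-177) - 11823 = -(-194 + 18*(4 + 2*√6) + (4 + 2*√6)*(-194))/177 - 11823 = -(-194 + (72 + 36*√6) + (-776 - 388*√6))/177 - 11823 = -(-898 - 352*√6)/177 - 11823 = (898/177 + 352*√6/177) - 11823 = -2091773/177 + 352*√6/177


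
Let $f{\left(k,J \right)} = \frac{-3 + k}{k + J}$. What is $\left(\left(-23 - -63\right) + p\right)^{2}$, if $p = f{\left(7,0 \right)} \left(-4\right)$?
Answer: $\frac{69696}{49} \approx 1422.4$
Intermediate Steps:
$f{\left(k,J \right)} = \frac{-3 + k}{J + k}$
$p = - \frac{16}{7}$ ($p = \frac{-3 + 7}{0 + 7} \left(-4\right) = \frac{1}{7} \cdot 4 \left(-4\right) = \frac{4}{7} \left(-4\right) = - \frac{16}{7} \approx -2.2857$)
$\left(\left(-23 - -63\right) + p\right)^{2} = \left(\left(-23 - -63\right) - \frac{16}{7}\right)^{2} = \left(\left(-23 + 63\right) - \frac{16}{7}\right)^{2} = \left(40 - \frac{16}{7}\right)^{2} = \left(\frac{264}{7}\right)^{2} = \frac{69696}{49}$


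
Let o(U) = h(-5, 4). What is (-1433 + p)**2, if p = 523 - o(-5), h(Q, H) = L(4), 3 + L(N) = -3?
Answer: 817216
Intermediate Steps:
L(N) = -6 (L(N) = -3 - 3 = -6)
h(Q, H) = -6
o(U) = -6
p = 529 (p = 523 - 1*(-6) = 523 + 6 = 529)
(-1433 + p)**2 = (-1433 + 529)**2 = (-904)**2 = 817216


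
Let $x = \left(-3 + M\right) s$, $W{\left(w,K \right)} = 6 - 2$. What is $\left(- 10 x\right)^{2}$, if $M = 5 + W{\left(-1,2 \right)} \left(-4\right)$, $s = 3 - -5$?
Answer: $1254400$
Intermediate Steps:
$W{\left(w,K \right)} = 4$ ($W{\left(w,K \right)} = 6 - 2 = 4$)
$s = 8$ ($s = 3 + 5 = 8$)
$M = -11$ ($M = 5 + 4 \left(-4\right) = 5 - 16 = -11$)
$x = -112$ ($x = \left(-3 - 11\right) 8 = \left(-14\right) 8 = -112$)
$\left(- 10 x\right)^{2} = \left(\left(-10\right) \left(-112\right)\right)^{2} = 1120^{2} = 1254400$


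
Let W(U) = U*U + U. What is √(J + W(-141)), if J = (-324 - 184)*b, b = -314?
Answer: 2*√44813 ≈ 423.38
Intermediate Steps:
W(U) = U + U² (W(U) = U² + U = U + U²)
J = 159512 (J = (-324 - 184)*(-314) = -508*(-314) = 159512)
√(J + W(-141)) = √(159512 - 141*(1 - 141)) = √(159512 - 141*(-140)) = √(159512 + 19740) = √179252 = 2*√44813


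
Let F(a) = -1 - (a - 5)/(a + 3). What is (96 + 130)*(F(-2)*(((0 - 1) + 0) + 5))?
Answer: 5424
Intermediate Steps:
F(a) = -1 - (-5 + a)/(3 + a)
(96 + 130)*(F(-2)*(((0 - 1) + 0) + 5)) = (96 + 130)*((2*(1 - 1*(-2))/(3 - 2))*(((0 - 1) + 0) + 5)) = 226*((2*(1 + 2)/1)*((-1 + 0) + 5)) = 226*((2*1*3)*(-1 + 5)) = 226*(6*4) = 226*24 = 5424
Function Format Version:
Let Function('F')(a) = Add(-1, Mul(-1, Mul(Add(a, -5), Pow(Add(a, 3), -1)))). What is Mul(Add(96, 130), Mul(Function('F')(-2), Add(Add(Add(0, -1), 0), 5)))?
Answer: 5424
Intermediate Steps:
Function('F')(a) = Add(-1, Mul(-1, Pow(Add(3, a), -1), Add(-5, a))) (Function('F')(a) = Add(-1, Mul(-1, Mul(Add(-5, a), Pow(Add(3, a), -1)))) = Add(-1, Mul(-1, Mul(Pow(Add(3, a), -1), Add(-5, a)))) = Add(-1, Mul(-1, Pow(Add(3, a), -1), Add(-5, a))))
Mul(Add(96, 130), Mul(Function('F')(-2), Add(Add(Add(0, -1), 0), 5))) = Mul(Add(96, 130), Mul(Mul(2, Pow(Add(3, -2), -1), Add(1, Mul(-1, -2))), Add(Add(Add(0, -1), 0), 5))) = Mul(226, Mul(Mul(2, Pow(1, -1), Add(1, 2)), Add(Add(-1, 0), 5))) = Mul(226, Mul(Mul(2, 1, 3), Add(-1, 5))) = Mul(226, Mul(6, 4)) = Mul(226, 24) = 5424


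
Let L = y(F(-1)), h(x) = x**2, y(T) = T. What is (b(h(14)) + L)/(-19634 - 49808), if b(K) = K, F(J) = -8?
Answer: -94/34721 ≈ -0.0027073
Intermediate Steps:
L = -8
(b(h(14)) + L)/(-19634 - 49808) = (14**2 - 8)/(-19634 - 49808) = (196 - 8)/(-69442) = 188*(-1/69442) = -94/34721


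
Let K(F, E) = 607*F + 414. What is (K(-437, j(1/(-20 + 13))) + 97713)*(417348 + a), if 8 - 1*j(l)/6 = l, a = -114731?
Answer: -50576984444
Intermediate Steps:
j(l) = 48 - 6*l
K(F, E) = 414 + 607*F
(K(-437, j(1/(-20 + 13))) + 97713)*(417348 + a) = ((414 + 607*(-437)) + 97713)*(417348 - 114731) = ((414 - 265259) + 97713)*302617 = (-264845 + 97713)*302617 = -167132*302617 = -50576984444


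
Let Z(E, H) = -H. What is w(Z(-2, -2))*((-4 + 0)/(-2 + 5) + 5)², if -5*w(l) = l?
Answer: -242/45 ≈ -5.3778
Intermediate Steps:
w(l) = -l/5
w(Z(-2, -2))*((-4 + 0)/(-2 + 5) + 5)² = (-(-1)*(-2)/5)*((-4 + 0)/(-2 + 5) + 5)² = (-⅕*2)*(-4/3 + 5)² = -2*(-4*⅓ + 5)²/5 = -2*(-4/3 + 5)²/5 = -2*(11/3)²/5 = -⅖*121/9 = -242/45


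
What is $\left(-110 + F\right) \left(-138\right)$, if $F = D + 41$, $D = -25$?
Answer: $12972$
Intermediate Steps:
$F = 16$ ($F = -25 + 41 = 16$)
$\left(-110 + F\right) \left(-138\right) = \left(-110 + 16\right) \left(-138\right) = \left(-94\right) \left(-138\right) = 12972$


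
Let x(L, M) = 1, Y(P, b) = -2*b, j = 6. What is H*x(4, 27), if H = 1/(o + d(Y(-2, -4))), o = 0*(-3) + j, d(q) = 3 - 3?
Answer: 1/6 ≈ 0.16667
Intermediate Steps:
d(q) = 0
o = 6 (o = 0*(-3) + 6 = 0 + 6 = 6)
H = 1/6 (H = 1/(6 + 0) = 1/6 ≈ 0.16667)
H*x(4, 27) = (1/6)*1 = 1/6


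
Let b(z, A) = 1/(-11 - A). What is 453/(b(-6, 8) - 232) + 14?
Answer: 53119/4409 ≈ 12.048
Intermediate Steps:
453/(b(-6, 8) - 232) + 14 = 453/(-1/(11 + 8) - 232) + 14 = 453/(-1/19 - 232) + 14 = 453/(-4409/19) + 14 = 453*(-19/4409) + 14 = -8607/4409 + 14 = 53119/4409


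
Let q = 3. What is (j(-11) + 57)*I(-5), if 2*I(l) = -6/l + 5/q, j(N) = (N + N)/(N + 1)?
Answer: 6364/75 ≈ 84.853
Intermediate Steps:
j(N) = 2*N/(1 + N) (j(N) = (2*N)/(1 + N) = 2*N/(1 + N))
I(l) = ⅚ - 3/l (I(l) = (-6/l + 5/3)/2 = (5/3 - 6/l)/2 = ⅚ - 3/l)
(j(-11) + 57)*I(-5) = (2*(-11)/(1 - 11) + 57)*(⅚ - 3/(-5)) = (2*(-11)/(-10) + 57)*(⅚ - 3*(-⅕)) = (2*(-11)*(-⅒) + 57)*(⅚ + ⅗) = (11/5 + 57)*(43/30) = (296/5)*(43/30) = 6364/75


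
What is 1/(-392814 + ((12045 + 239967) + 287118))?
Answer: 1/146316 ≈ 6.8345e-6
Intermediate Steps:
1/(-392814 + ((12045 + 239967) + 287118)) = 1/(-392814 + (252012 + 287118)) = 1/(-392814 + 539130) = 1/146316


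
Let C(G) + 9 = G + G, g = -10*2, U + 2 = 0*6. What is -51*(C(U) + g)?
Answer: 1683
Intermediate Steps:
U = -2 (U = -2 + 0*6 = -2 + 0 = -2)
g = -20
C(G) = -9 + 2*G (C(G) = -9 + (G + G) = -9 + 2*G)
-51*(C(U) + g) = -51*((-9 + 2*(-2)) - 20) = -51*((-9 - 4) - 20) = -51*(-13 - 20) = -51*(-33) = 1683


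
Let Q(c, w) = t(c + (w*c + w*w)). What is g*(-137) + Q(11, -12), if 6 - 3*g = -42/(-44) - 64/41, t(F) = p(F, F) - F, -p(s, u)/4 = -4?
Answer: -835325/2706 ≈ -308.69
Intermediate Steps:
p(s, u) = 16 (p(s, u) = -4*(-4) = 16)
t(F) = 16 - F
Q(c, w) = 16 - c - w² - c*w (Q(c, w) = 16 - (c + (w*c + w*w)) = 16 - (c + (c*w + w²)) = 16 - (c + (w² + c*w)) = 16 - (c + w² + c*w) = 16 + (-c - w² - c*w) = 16 - c - w² - c*w)
g = 5959/2706 (g = 2 - (-42/(-44) - 64/41)/3 = 2 - (-42*(-1/44) - 64*1/41)/3 = 2 - (21/22 - 64/41)/3 = 2 - ⅓*(-547/902) = 2 + 547/2706 = 5959/2706 ≈ 2.2021)
g*(-137) + Q(11, -12) = (5959/2706)*(-137) + (16 - 1*11 - 1*(-12)² - 1*11*(-12)) = -816383/2706 + (16 - 11 - 1*144 + 132) = -816383/2706 + (16 - 11 - 144 + 132) = -816383/2706 - 7 = -835325/2706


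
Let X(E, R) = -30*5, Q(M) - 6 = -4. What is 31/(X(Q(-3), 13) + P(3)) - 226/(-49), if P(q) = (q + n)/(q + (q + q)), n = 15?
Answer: 31929/7252 ≈ 4.4028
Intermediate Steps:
Q(M) = 2 (Q(M) = 6 - 4 = 2)
P(q) = (15 + q)/(3*q) (P(q) = (q + 15)/(q + (q + q)) = (15 + q)/(q + 2*q) = (15 + q)/((3*q)) = (15 + q)*(1/(3*q)) = (15 + q)/(3*q))
X(E, R) = -150 (X(E, R) = -5*30 = -150)
31/(X(Q(-3), 13) + P(3)) - 226/(-49) = 31/(-150 + (⅓)*(15 + 3)/3) - 226/(-49) = 31/(-150 + (⅓)*(⅓)*18) - 226*(-1/49) = 31/(-150 + 2) + 226/49 = 31/(-148) + 226/49 = 31*(-1/148) + 226/49 = -31/148 + 226/49 = 31929/7252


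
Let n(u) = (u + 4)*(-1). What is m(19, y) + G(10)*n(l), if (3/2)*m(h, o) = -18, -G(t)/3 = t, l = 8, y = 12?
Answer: 348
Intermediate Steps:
G(t) = -3*t
n(u) = -4 - u (n(u) = (4 + u)*(-1) = -4 - u)
m(h, o) = -12 (m(h, o) = (⅔)*(-18) = -12)
m(19, y) + G(10)*n(l) = -12 + (-3*10)*(-4 - 1*8) = -12 - 30*(-4 - 8) = -12 - 30*(-12) = -12 + 360 = 348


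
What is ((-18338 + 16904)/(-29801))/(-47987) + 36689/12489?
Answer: 52467474967217/17860026671043 ≈ 2.9377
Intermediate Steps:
((-18338 + 16904)/(-29801))/(-47987) + 36689/12489 = -1434*(-1/29801)*(-1/47987) + 36689*(1/12489) = (1434/29801)*(-1/47987) + 36689/12489 = -1434/1430060587 + 36689/12489 = 52467474967217/17860026671043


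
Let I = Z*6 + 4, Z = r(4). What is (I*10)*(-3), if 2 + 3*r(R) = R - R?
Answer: 0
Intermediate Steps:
r(R) = -⅔ (r(R) = -⅔ + (R - R)/3 = -⅔ + (⅓)*0 = -⅔ + 0 = -⅔)
Z = -⅔ ≈ -0.66667
I = 0 (I = -⅔*6 + 4 = -4 + 4 = 0)
(I*10)*(-3) = (0*10)*(-3) = 0*(-3) = 0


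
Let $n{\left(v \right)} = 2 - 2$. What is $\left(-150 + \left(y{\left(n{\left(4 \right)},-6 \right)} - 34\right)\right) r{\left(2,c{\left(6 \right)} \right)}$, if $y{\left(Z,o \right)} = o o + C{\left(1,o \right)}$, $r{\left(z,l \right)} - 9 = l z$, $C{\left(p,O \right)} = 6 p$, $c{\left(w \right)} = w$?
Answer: $-2982$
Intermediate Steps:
$r{\left(z,l \right)} = 9 + l z$
$n{\left(v \right)} = 0$ ($n{\left(v \right)} = 2 - 2 = 0$)
$y{\left(Z,o \right)} = 6 + o^{2}$ ($y{\left(Z,o \right)} = o o + 6 \cdot 1 = o^{2} + 6 = 6 + o^{2}$)
$\left(-150 + \left(y{\left(n{\left(4 \right)},-6 \right)} - 34\right)\right) r{\left(2,c{\left(6 \right)} \right)} = \left(-150 + \left(\left(6 + \left(-6\right)^{2}\right) - 34\right)\right) \left(9 + 6 \cdot 2\right) = \left(-150 + \left(\left(6 + 36\right) - 34\right)\right) \left(9 + 12\right) = \left(-150 + \left(42 - 34\right)\right) 21 = \left(-150 + 8\right) 21 = \left(-142\right) 21 = -2982$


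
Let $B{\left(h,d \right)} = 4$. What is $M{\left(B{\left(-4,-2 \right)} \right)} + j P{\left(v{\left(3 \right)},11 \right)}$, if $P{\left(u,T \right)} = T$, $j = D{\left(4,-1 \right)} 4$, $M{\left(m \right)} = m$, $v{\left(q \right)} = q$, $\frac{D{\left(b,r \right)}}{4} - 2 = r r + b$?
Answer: $1236$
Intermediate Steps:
$D{\left(b,r \right)} = 8 + 4 b + 4 r^{2}$ ($D{\left(b,r \right)} = 8 + 4 \left(r r + b\right) = 8 + 4 \left(r^{2} + b\right) = 8 + 4 \left(b + r^{2}\right) = 8 + \left(4 b + 4 r^{2}\right) = 8 + 4 b + 4 r^{2}$)
$j = 112$ ($j = \left(8 + 4 \cdot 4 + 4 \left(-1\right)^{2}\right) 4 = \left(8 + 16 + 4 \cdot 1\right) 4 = \left(8 + 16 + 4\right) 4 = 28 \cdot 4 = 112$)
$M{\left(B{\left(-4,-2 \right)} \right)} + j P{\left(v{\left(3 \right)},11 \right)} = 4 + 112 \cdot 11 = 4 + 1232 = 1236$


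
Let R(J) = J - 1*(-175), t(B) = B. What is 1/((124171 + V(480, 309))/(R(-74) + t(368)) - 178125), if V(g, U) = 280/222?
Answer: -52059/9259226254 ≈ -5.6224e-6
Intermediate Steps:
V(g, U) = 140/111 (V(g, U) = 280*(1/222) = 140/111)
R(J) = 175 + J (R(J) = J + 175 = 175 + J)
1/((124171 + V(480, 309))/(R(-74) + t(368)) - 178125) = 1/((124171 + 140/111)/((175 - 74) + 368) - 178125) = 1/(13783121/(111*(101 + 368)) - 178125) = 1/((13783121/111)/469 - 178125) = 1/((13783121/111)*(1/469) - 178125) = 1/(13783121/52059 - 178125) = 1/(-9259226254/52059) = -52059/9259226254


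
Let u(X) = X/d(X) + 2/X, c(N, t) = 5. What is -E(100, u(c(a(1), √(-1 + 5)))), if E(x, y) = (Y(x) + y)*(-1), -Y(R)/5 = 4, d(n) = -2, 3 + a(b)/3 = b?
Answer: -221/10 ≈ -22.100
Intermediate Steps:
a(b) = -9 + 3*b
Y(R) = -20 (Y(R) = -5*4 = -20)
u(X) = 2/X - X/2 (u(X) = X/(-2) + 2/X = X*(-½) + 2/X = -X/2 + 2/X = 2/X - X/2)
E(x, y) = 20 - y (E(x, y) = (-20 + y)*(-1) = 20 - y)
-E(100, u(c(a(1), √(-1 + 5)))) = -(20 - (2/5 - ½*5)) = -(20 - (2*(⅕) - 5/2)) = -(20 - (⅖ - 5/2)) = -(20 - 1*(-21/10)) = -(20 + 21/10) = -1*221/10 = -221/10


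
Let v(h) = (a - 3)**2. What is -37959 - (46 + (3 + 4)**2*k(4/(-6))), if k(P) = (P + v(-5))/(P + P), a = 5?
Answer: -75765/2 ≈ -37883.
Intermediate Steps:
v(h) = 4 (v(h) = (5 - 3)**2 = 2**2 = 4)
k(P) = (4 + P)/(2*P) (k(P) = (P + 4)/(P + P) = (4 + P)/((2*P)) = (4 + P)*(1/(2*P)) = (4 + P)/(2*P))
-37959 - (46 + (3 + 4)**2*k(4/(-6))) = -37959 - (46 + (3 + 4)**2*((4 + 4/(-6))/(2*((4/(-6)))))) = -37959 - (46 + 7**2*((4 + 4*(-1/6))/(2*((4*(-1/6)))))) = -37959 - (46 + 49*((4 - 2/3)/(2*(-2/3)))) = -37959 - (46 + 49*((1/2)*(-3/2)*(10/3))) = -37959 - (46 + 49*(-5/2)) = -37959 - (46 - 245/2) = -37959 - 1*(-153/2) = -37959 + 153/2 = -75765/2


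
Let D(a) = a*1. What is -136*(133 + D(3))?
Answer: -18496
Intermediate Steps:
D(a) = a
-136*(133 + D(3)) = -136*(133 + 3) = -136*136 = -18496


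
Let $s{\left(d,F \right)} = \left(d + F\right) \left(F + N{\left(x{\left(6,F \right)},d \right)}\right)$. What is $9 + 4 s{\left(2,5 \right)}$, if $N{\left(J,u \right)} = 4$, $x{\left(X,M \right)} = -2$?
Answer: $261$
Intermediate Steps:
$s{\left(d,F \right)} = \left(4 + F\right) \left(F + d\right)$ ($s{\left(d,F \right)} = \left(d + F\right) \left(F + 4\right) = \left(F + d\right) \left(4 + F\right) = \left(4 + F\right) \left(F + d\right)$)
$9 + 4 s{\left(2,5 \right)} = 9 + 4 \left(5^{2} + 4 \cdot 5 + 4 \cdot 2 + 5 \cdot 2\right) = 9 + 4 \left(25 + 20 + 8 + 10\right) = 9 + 4 \cdot 63 = 9 + 252 = 261$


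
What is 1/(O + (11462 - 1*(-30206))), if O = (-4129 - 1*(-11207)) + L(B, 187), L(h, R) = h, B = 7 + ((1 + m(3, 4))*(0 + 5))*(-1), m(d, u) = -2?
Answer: 1/48758 ≈ 2.0509e-5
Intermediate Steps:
B = 12 (B = 7 + ((1 - 2)*(0 + 5))*(-1) = 7 - 1*5*(-1) = 7 - 5*(-1) = 7 + 5 = 12)
O = 7090 (O = (-4129 - 1*(-11207)) + 12 = (-4129 + 11207) + 12 = 7078 + 12 = 7090)
1/(O + (11462 - 1*(-30206))) = 1/(7090 + (11462 - 1*(-30206))) = 1/(7090 + (11462 + 30206)) = 1/(7090 + 41668) = 1/48758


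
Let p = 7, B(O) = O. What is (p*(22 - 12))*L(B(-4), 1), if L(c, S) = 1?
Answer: 70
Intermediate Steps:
(p*(22 - 12))*L(B(-4), 1) = (7*(22 - 12))*1 = (7*10)*1 = 70*1 = 70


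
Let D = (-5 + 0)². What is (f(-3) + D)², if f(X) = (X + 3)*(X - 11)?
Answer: 625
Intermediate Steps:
D = 25 (D = (-5)² = 25)
f(X) = (-11 + X)*(3 + X) (f(X) = (3 + X)*(-11 + X) = (-11 + X)*(3 + X))
(f(-3) + D)² = ((-33 + (-3)² - 8*(-3)) + 25)² = ((-33 + 9 + 24) + 25)² = (0 + 25)² = 25² = 625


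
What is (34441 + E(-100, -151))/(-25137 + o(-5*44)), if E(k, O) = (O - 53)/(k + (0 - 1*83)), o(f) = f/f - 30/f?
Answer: -46221318/33732329 ≈ -1.3702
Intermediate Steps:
o(f) = 1 - 30/f
E(k, O) = (-53 + O)/(-83 + k) (E(k, O) = (-53 + O)/(k + (0 - 83)) = (-53 + O)/(k - 83) = (-53 + O)/(-83 + k))
(34441 + E(-100, -151))/(-25137 + o(-5*44)) = (34441 + (-53 - 151)/(-83 - 100))/(-25137 + (-30 - 5*44)/((-5*44))) = (34441 - 204/(-183))/(-25137 + (-30 - 220)/(-220)) = (34441 - 1/183*(-204))/(-25137 - 1/220*(-250)) = (34441 + 68/61)/(-25137 + 25/22) = 2100969/(61*(-552989/22)) = (2100969/61)*(-22/552989) = -46221318/33732329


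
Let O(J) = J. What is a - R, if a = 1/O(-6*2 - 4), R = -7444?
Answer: 119103/16 ≈ 7443.9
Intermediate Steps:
a = -1/16 (a = 1/(-6*2 - 4) = 1/(-12 - 4) = 1/(-16) = -1/16 ≈ -0.062500)
a - R = -1/16 - 1*(-7444) = -1/16 + 7444 = 119103/16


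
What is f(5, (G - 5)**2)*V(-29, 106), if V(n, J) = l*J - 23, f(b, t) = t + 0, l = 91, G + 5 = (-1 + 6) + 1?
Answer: 153968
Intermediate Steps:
G = 1 (G = -5 + ((-1 + 6) + 1) = -5 + (5 + 1) = -5 + 6 = 1)
f(b, t) = t
V(n, J) = -23 + 91*J (V(n, J) = 91*J - 23 = -23 + 91*J)
f(5, (G - 5)**2)*V(-29, 106) = (1 - 5)**2*(-23 + 91*106) = (-4)**2*(-23 + 9646) = 16*9623 = 153968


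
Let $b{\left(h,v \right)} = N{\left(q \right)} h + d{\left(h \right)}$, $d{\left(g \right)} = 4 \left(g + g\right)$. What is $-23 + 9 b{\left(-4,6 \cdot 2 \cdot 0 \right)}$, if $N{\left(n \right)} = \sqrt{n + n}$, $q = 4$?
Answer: $-311 - 72 \sqrt{2} \approx -412.82$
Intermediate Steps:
$N{\left(n \right)} = \sqrt{2} \sqrt{n}$ ($N{\left(n \right)} = \sqrt{2 n} = \sqrt{2} \sqrt{n}$)
$d{\left(g \right)} = 8 g$ ($d{\left(g \right)} = 4 \cdot 2 g = 8 g$)
$b{\left(h,v \right)} = 8 h + 2 h \sqrt{2}$ ($b{\left(h,v \right)} = \sqrt{2} \sqrt{4} h + 8 h = \sqrt{2} \cdot 2 h + 8 h = 2 \sqrt{2} h + 8 h = 2 h \sqrt{2} + 8 h = 8 h + 2 h \sqrt{2}$)
$-23 + 9 b{\left(-4,6 \cdot 2 \cdot 0 \right)} = -23 + 9 \cdot 2 \left(-4\right) \left(4 + \sqrt{2}\right) = -23 + 9 \left(-32 - 8 \sqrt{2}\right) = -23 - \left(288 + 72 \sqrt{2}\right) = -311 - 72 \sqrt{2}$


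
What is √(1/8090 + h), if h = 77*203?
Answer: √1023019259190/8090 ≈ 125.02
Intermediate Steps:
h = 15631
√(1/8090 + h) = √(1/8090 + 15631) = √(126454791/8090) = √1023019259190/8090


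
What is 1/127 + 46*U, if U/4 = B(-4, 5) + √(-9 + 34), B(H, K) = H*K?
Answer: -350519/127 ≈ -2760.0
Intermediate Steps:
U = -60 (U = 4*(-4*5 + √(-9 + 34)) = 4*(-20 + √25) = 4*(-20 + 5) = 4*(-15) = -60)
1/127 + 46*U = 1/127 + 46*(-60) = 1/127 - 2760 = -350519/127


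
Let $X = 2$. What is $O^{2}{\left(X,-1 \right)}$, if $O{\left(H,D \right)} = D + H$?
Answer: $1$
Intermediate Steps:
$O^{2}{\left(X,-1 \right)} = \left(-1 + 2\right)^{2} = 1^{2} = 1$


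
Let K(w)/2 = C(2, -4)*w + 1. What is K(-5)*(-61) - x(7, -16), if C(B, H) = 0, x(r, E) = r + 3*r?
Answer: -150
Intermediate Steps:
x(r, E) = 4*r
K(w) = 2 (K(w) = 2*(0*w + 1) = 2*(0 + 1) = 2*1 = 2)
K(-5)*(-61) - x(7, -16) = 2*(-61) - 4*7 = -122 - 1*28 = -122 - 28 = -150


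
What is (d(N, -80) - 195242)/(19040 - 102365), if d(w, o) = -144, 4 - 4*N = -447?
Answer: 195386/83325 ≈ 2.3449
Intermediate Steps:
N = 451/4 (N = 1 - 1/4*(-447) = 1 + 447/4 = 451/4 ≈ 112.75)
(d(N, -80) - 195242)/(19040 - 102365) = (-144 - 195242)/(19040 - 102365) = -195386/(-83325) = -195386*(-1/83325) = 195386/83325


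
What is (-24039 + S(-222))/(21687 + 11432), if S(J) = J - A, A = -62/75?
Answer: -1819513/2483925 ≈ -0.73252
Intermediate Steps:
A = -62/75 (A = -62*1/75 = -62/75 ≈ -0.82667)
S(J) = 62/75 + J (S(J) = J - 1*(-62/75) = J + 62/75 = 62/75 + J)
(-24039 + S(-222))/(21687 + 11432) = (-24039 + (62/75 - 222))/(21687 + 11432) = (-24039 - 16588/75)/33119 = -1819513/75*1/33119 = -1819513/2483925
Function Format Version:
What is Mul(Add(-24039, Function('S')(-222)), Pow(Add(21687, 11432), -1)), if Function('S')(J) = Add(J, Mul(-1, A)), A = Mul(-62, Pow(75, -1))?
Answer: Rational(-1819513, 2483925) ≈ -0.73252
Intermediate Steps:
A = Rational(-62, 75) (A = Mul(-62, Rational(1, 75)) = Rational(-62, 75) ≈ -0.82667)
Function('S')(J) = Add(Rational(62, 75), J) (Function('S')(J) = Add(J, Mul(-1, Rational(-62, 75))) = Add(J, Rational(62, 75)) = Add(Rational(62, 75), J))
Mul(Add(-24039, Function('S')(-222)), Pow(Add(21687, 11432), -1)) = Mul(Add(-24039, Add(Rational(62, 75), -222)), Pow(Add(21687, 11432), -1)) = Mul(Add(-24039, Rational(-16588, 75)), Pow(33119, -1)) = Mul(Rational(-1819513, 75), Rational(1, 33119)) = Rational(-1819513, 2483925)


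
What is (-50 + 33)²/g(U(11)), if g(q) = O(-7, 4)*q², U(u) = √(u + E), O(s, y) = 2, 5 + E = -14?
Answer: -289/16 ≈ -18.063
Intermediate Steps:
E = -19 (E = -5 - 14 = -19)
U(u) = √(-19 + u) (U(u) = √(u - 19) = √(-19 + u))
g(q) = 2*q²
(-50 + 33)²/g(U(11)) = (-50 + 33)²/((2*(√(-19 + 11))²)) = (-17)²/((2*(√(-8))²)) = 289/((2*(2*I*√2)²)) = 289/((2*(-8))) = 289/(-16) = 289*(-1/16) = -289/16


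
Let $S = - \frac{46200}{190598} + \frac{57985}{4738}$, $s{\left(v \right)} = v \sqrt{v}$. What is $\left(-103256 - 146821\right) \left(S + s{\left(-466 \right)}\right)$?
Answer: $- \frac{1354533246533055}{451526662} + 116535882 i \sqrt{466} \approx -2.9999 \cdot 10^{6} + 2.5157 \cdot 10^{9} i$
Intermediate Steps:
$s{\left(v \right)} = v^{\frac{3}{2}}$
$S = \frac{5416464715}{451526662}$ ($S = \left(-46200\right) \frac{1}{190598} + 57985 \cdot \frac{1}{4738} = - \frac{23100}{95299} + \frac{57985}{4738} = \frac{5416464715}{451526662} \approx 11.996$)
$\left(-103256 - 146821\right) \left(S + s{\left(-466 \right)}\right) = \left(-103256 - 146821\right) \left(\frac{5416464715}{451526662} + \left(-466\right)^{\frac{3}{2}}\right) = - 250077 \left(\frac{5416464715}{451526662} - 466 i \sqrt{466}\right) = - \frac{1354533246533055}{451526662} + 116535882 i \sqrt{466}$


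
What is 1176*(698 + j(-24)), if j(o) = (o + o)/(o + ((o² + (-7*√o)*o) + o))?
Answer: 340638984/415 + 8232*I*√6/415 ≈ 8.2082e+5 + 48.588*I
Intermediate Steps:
j(o) = 2*o/(o² - 7*o^(3/2) + 2*o) (j(o) = (2*o)/(o + ((o² - 7*o^(3/2)) + o)) = (2*o)/(o + (o + o² - 7*o^(3/2))) = (2*o)/(o² - 7*o^(3/2) + 2*o) = 2*o/(o² - 7*o^(3/2) + 2*o))
1176*(698 + j(-24)) = 1176*(698 + 2*(-24)/((-24)² - (-336)*I*√6 + 2*(-24))) = 1176*(698 + 2*(-24)/(576 - (-336)*I*√6 - 48)) = 1176*(698 + 2*(-24)/(576 + 336*I*√6 - 48)) = 1176*(698 + 2*(-24)/(528 + 336*I*√6)) = 1176*(698 - 48/(528 + 336*I*√6)) = 820848 - 56448/(528 + 336*I*√6)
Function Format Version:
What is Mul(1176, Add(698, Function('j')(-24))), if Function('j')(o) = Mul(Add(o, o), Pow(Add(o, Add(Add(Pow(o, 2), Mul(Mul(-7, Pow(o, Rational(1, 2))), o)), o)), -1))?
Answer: Add(Rational(340638984, 415), Mul(Rational(8232, 415), I, Pow(6, Rational(1, 2)))) ≈ Add(8.2082e+5, Mul(48.588, I))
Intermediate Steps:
Function('j')(o) = Mul(2, o, Pow(Add(Pow(o, 2), Mul(-7, Pow(o, Rational(3, 2))), Mul(2, o)), -1)) (Function('j')(o) = Mul(Mul(2, o), Pow(Add(o, Add(Add(Pow(o, 2), Mul(-7, Pow(o, Rational(3, 2)))), o)), -1)) = Mul(Mul(2, o), Pow(Add(o, Add(o, Pow(o, 2), Mul(-7, Pow(o, Rational(3, 2))))), -1)) = Mul(Mul(2, o), Pow(Add(Pow(o, 2), Mul(-7, Pow(o, Rational(3, 2))), Mul(2, o)), -1)) = Mul(2, o, Pow(Add(Pow(o, 2), Mul(-7, Pow(o, Rational(3, 2))), Mul(2, o)), -1)))
Mul(1176, Add(698, Function('j')(-24))) = Mul(1176, Add(698, Mul(2, -24, Pow(Add(Pow(-24, 2), Mul(-7, Pow(-24, Rational(3, 2))), Mul(2, -24)), -1)))) = Mul(1176, Add(698, Mul(2, -24, Pow(Add(576, Mul(-7, Mul(-48, I, Pow(6, Rational(1, 2)))), -48), -1)))) = Mul(1176, Add(698, Mul(2, -24, Pow(Add(576, Mul(336, I, Pow(6, Rational(1, 2))), -48), -1)))) = Mul(1176, Add(698, Mul(2, -24, Pow(Add(528, Mul(336, I, Pow(6, Rational(1, 2)))), -1)))) = Mul(1176, Add(698, Mul(-48, Pow(Add(528, Mul(336, I, Pow(6, Rational(1, 2)))), -1)))) = Add(820848, Mul(-56448, Pow(Add(528, Mul(336, I, Pow(6, Rational(1, 2)))), -1)))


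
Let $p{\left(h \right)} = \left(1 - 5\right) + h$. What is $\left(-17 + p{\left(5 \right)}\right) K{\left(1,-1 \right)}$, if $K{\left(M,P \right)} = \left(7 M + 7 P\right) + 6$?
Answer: $-96$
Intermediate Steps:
$K{\left(M,P \right)} = 6 + 7 M + 7 P$
$p{\left(h \right)} = -4 + h$
$\left(-17 + p{\left(5 \right)}\right) K{\left(1,-1 \right)} = \left(-17 + \left(-4 + 5\right)\right) \left(6 + 7 \cdot 1 + 7 \left(-1\right)\right) = \left(-17 + 1\right) \left(6 + 7 - 7\right) = \left(-16\right) 6 = -96$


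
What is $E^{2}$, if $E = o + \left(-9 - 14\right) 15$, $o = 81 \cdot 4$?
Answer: $441$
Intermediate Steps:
$o = 324$
$E = -21$ ($E = 324 + \left(-9 - 14\right) 15 = 324 - 345 = -21$)
$E^{2} = \left(-21\right)^{2} = 441$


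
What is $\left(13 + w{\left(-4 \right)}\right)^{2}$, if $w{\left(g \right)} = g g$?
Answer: $841$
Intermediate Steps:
$w{\left(g \right)} = g^{2}$
$\left(13 + w{\left(-4 \right)}\right)^{2} = \left(13 + \left(-4\right)^{2}\right)^{2} = \left(13 + 16\right)^{2} = 29^{2} = 841$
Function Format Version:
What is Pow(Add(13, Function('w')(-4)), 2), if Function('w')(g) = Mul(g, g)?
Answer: 841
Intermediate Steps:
Function('w')(g) = Pow(g, 2)
Pow(Add(13, Function('w')(-4)), 2) = Pow(Add(13, Pow(-4, 2)), 2) = Pow(Add(13, 16), 2) = Pow(29, 2) = 841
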